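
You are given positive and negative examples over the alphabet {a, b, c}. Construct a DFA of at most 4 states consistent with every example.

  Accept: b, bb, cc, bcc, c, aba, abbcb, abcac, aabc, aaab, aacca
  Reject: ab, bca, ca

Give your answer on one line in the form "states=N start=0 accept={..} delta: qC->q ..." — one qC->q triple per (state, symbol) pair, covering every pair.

states=3 start=0 accept={0,2} delta: 0a->1 0b->0 0c->0 1a->2 1b->1 1c->2 2a->0 2b->0 2c->1

State merging on the prefix tree: take the shortest (then alphabetical) example prefix whose next move is undefined and point that move at state 0, else 1, else 2, ...; a target is out if some Accept/Reject pair would then sit in one state with the same input left (inseparable). If every existing state is out, open a new one.
a: 0a undefined. 0a->0: no, b/ab meet in 0 with "b" left. Open state 1: 0a->1.
b: 0b undefined. 0b->0: ok.
c: 0c undefined. 0c->0: ok.
aa: 1a undefined. 1a->0: no, aaab/ab meet in 1 with "b" left. 1a->1: no, aaab/ab meet in 1 with "b" left. Open state 2: 1a->2.
ab: 1b undefined. 1b->0: no, b/ab meet in 0. 1b->1: ok.
aaa: 2a undefined. 2a->0: ok.
aab: 2b undefined. 2b->0: ok.
aac: 2c undefined. 2c->0: no, aacca/ab meet in 1. 2c->1: ok.
abc: 1c undefined. 1c->0: no, aacca/ab meet in 1. 1c->1: no, abbcb/ab meet in 1. 1c->2: ok.
All examples now run through 3 states with every (state, symbol) defined. Accept strings end in {0,2}, Reject strings end in {1}; accept={0,2}.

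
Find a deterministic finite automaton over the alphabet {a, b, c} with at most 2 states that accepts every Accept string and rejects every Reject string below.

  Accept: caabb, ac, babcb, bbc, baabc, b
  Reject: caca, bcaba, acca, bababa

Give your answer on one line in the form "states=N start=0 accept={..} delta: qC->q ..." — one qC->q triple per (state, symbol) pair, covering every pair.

states=2 start=0 accept={1} delta: 0a->0 0b->1 0c->1 1a->0 1b->1 1c->1

State merging on the prefix tree: take the shortest (then alphabetical) example prefix whose next move is undefined and point that move at state 0, else 1, else 2, ...; a target is out if some Accept/Reject pair would then sit in one state with the same input left (inseparable). If every existing state is out, open a new one.
a: 0a undefined. 0a->0: ok.
b: 0b undefined. 0b->0: no, b/bababa meet in 0. Open state 1: 0b->1.
c: 0c undefined. 0c->0: no, ac/caca meet in 0. 0c->1: ok.
ba: 1a undefined. 1a->0: ok.
bb: 1b undefined. 1b->0: no, caabb/caca meet in 0. 1b->1: ok.
bc: 1c undefined. 1c->0: no, bbc/caca meet in 0. 1c->1: ok.
All examples now run through 2 states with every (state, symbol) defined. Accept strings end in {1}, Reject strings end in {0}; accept={1}.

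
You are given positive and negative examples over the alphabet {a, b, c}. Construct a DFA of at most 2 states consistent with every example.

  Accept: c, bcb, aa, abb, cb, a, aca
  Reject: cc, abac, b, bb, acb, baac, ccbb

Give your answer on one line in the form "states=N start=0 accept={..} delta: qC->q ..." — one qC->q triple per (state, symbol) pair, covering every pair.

states=2 start=0 accept={1} delta: 0a->1 0b->0 0c->1 1a->1 1b->1 1c->0

Fold the examples into a partial DFA from state 0: repeatedly fix the first undefined (state, symbol) met by the shortest-then-alphabetical prefix, trying targets in increasing order and rejecting any under which an Accept and a Reject string meet in one state with the same remainder; add a state when all current targets are rejected. Accepting states are where Accept strings end.
a: 0a undefined. 0a->0: no, abb/bb meet in 0 with "bb" left. Open state 1: 0a->1.
b: 0b undefined. 0b->0: ok.
c: 0c undefined. 0c->0: no, c/cc meet in 0. 0c->1: ok.
aa: 1a undefined. 1a->0: no, c/baac meet in 1. 1a->1: ok.
ab: 1b undefined. 1b->0: no, bcb/b meet in 0. 1b->1: ok.
ac: 1c undefined. 1c->0: ok.
All examples now run through 2 states with every (state, symbol) defined. Accept strings end in {1}, Reject strings end in {0}; accept={1}.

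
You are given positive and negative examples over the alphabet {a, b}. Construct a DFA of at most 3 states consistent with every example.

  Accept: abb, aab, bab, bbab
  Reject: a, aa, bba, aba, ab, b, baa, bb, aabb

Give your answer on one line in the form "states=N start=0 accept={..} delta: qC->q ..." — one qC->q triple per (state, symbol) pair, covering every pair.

State merging on the prefix tree: take the shortest (then alphabetical) example prefix whose next move is undefined and point that move at state 0, else 1, else 2, ...; a target is out if some Accept/Reject pair would then sit in one state with the same input left (inseparable). If every existing state is out, open a new one.
a: 0a undefined. 0a->0: no, abb/bb meet in 0 with "bb" left. Open state 1: 0a->1.
b: 0b undefined. 0b->0: no, bab/ab meet in 1 with "b" left. 0b->1: ok.
aa: 1a undefined. 1a->0: no, aab/a meet in 1. 1a->1: no, abb/aabb meet in 1 with "bb" left. Open state 2: 1a->2.
ab: 1b undefined. 1b->0: no, abb/a meet in 1. 1b->1: no, abb/a meet in 1. 1b->2: ok.
aab: 2b undefined. 2b->0: ok.
aba: 2a undefined. 2a->0: no, abb/bba meet in 0. 2a->1: no, bbab/aa meet in 2. 2a->2: ok.
All examples now run through 3 states with every (state, symbol) defined. Accept strings end in {0}, Reject strings end in {1,2}; accept={0}.

states=3 start=0 accept={0} delta: 0a->1 0b->1 1a->2 1b->2 2a->2 2b->0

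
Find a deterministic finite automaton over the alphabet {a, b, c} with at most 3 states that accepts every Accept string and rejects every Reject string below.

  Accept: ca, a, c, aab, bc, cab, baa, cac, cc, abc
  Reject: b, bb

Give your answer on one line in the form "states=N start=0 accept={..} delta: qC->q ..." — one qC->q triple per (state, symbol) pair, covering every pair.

states=2 start=0 accept={1} delta: 0a->1 0b->0 0c->1 1a->1 1b->1 1c->1

Fold the examples into a partial DFA from state 0: repeatedly fix the first undefined (state, symbol) met by the shortest-then-alphabetical prefix, trying targets in increasing order and rejecting any under which an Accept and a Reject string meet in one state with the same remainder; add a state when all current targets are rejected. Accepting states are where Accept strings end.
a: 0a undefined. 0a->0: no, aab/b meet in 0 with "b" left. Open state 1: 0a->1.
b: 0b undefined. 0b->0: ok.
c: 0c undefined. 0c->0: no, c/b meet in 0. 0c->1: ok.
aa: 1a undefined. 1a->0: no, ca/b meet in 0. 1a->1: ok.
ab: 1b undefined. 1b->0: no, aab/b meet in 0. 1b->1: ok.
cc: 1c undefined. 1c->0: no, cac/b meet in 0. 1c->1: ok.
All examples now run through 2 states with every (state, symbol) defined. Accept strings end in {1}, Reject strings end in {0}; accept={1}.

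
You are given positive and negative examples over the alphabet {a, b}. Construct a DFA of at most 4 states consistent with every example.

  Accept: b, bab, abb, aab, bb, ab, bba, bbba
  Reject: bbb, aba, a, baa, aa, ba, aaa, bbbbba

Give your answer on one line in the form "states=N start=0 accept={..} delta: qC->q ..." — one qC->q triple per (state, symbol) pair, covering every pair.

Fold the examples into a partial DFA from state 0: repeatedly fix the first undefined (state, symbol) met by the shortest-then-alphabetical prefix, trying targets in increasing order and rejecting any under which an Accept and a Reject string meet in one state with the same remainder; add a state when all current targets are rejected. Accepting states are where Accept strings end.
a: 0a undefined. 0a->0: ok.
b: 0b undefined. 0b->0: no, b/bbb meet in 0. Open state 1: 0b->1.
ba: 1a undefined. 1a->0: ok.
bb: 1b undefined. 1b->0: no, b/bbb meet in 1. 1b->1: no, b/bbb meet in 1. Open state 2: 1b->2.
bba: 2a undefined. 2a->0: no, bba/aba meet in 0. 2a->1: ok.
bbb: 2b undefined. 2b->0: no, b/bbbbba meet in 1. 2b->1: no, b/bbb meet in 1. 2b->2: no, b/bbbbba meet in 1. Open state 3: 2b->3.
bbba: 3a undefined. 3a->0: no, bbba/aba meet in 0. 3a->1: ok.
bbbb: 3b undefined. 3b->0: ok.
All examples now run through 4 states with every (state, symbol) defined. Accept strings end in {1,2}, Reject strings end in {0,3}; accept={1,2}.

states=4 start=0 accept={1,2} delta: 0a->0 0b->1 1a->0 1b->2 2a->1 2b->3 3a->1 3b->0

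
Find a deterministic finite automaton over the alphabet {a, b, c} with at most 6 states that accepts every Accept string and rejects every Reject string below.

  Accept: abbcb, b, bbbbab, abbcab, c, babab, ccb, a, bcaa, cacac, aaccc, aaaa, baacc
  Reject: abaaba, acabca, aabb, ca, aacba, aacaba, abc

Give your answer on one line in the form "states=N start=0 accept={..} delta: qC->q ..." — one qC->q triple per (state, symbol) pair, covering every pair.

states=4 start=0 accept={0,1} delta: 0a->0 0b->1 0c->1 1a->2 1b->2 1c->2 2a->3 2b->1 2c->0 3a->0 3b->1 3c->0

Fold the examples into a partial DFA from state 0: repeatedly fix the first undefined (state, symbol) met by the shortest-then-alphabetical prefix, trying targets in increasing order and rejecting any under which an Accept and a Reject string meet in one state with the same remainder; add a state when all current targets are rejected. Accepting states are where Accept strings end.
a: 0a undefined. 0a->0: ok.
b: 0b undefined. 0b->0: no, b/abaaba meet in 0. Open state 1: 0b->1.
c: 0c undefined. 0c->0: no, c/ca meet in 0. 0c->1: ok.
ba: 1a undefined. 1a->0: no, a/abaaba meet in 0. 1a->1: no, b/ca meet in 1. Open state 2: 1a->2.
bb: 1b undefined. 1b->0: no, abbcb/aabb meet in 0. 1b->1: no, b/aabb meet in 1. 1b->2: ok.
bc: 1c undefined. 1c->0: no, a/abc meet in 0. 1c->1: no, b/abc meet in 1. 1c->2: ok.
baa: 2a undefined. 2a->0: no, a/aacba meet in 0. 2a->1: no, b/abaaba meet in 1. 2a->2: no, bcaa/aabb meet in 2. Open state 3: 2a->3.
bab: 2b undefined. 2b->0: no, bbbbab/aacaba meet in 0. 2b->1: ok.
cac: 2c undefined. 2c->0: ok.
baac: 3c undefined. 3c->0: ok.
bcaa: 3a undefined. 3a->0: ok.
abaab: 3b undefined. 3b->0: no, bbbbab/abaaba meet in 0. 3b->1: ok.
All examples now run through 4 states with every (state, symbol) defined. Accept strings end in {0,1}, Reject strings end in {2,3}; accept={0,1}.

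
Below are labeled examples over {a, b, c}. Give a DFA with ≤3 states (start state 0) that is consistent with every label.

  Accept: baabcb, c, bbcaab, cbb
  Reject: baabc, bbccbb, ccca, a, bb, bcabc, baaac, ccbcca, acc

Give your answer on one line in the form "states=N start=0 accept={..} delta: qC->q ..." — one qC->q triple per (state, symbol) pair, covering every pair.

State merging on the prefix tree: take the shortest (then alphabetical) example prefix whose next move is undefined and point that move at state 0, else 1, else 2, ...; a target is out if some Accept/Reject pair would then sit in one state with the same input left (inseparable). If every existing state is out, open a new one.
a: 0a undefined. 0a->0: ok.
b: 0b undefined. 0b->0: no, c/baabc meet in 0 with "c" left. Open state 1: 0b->1.
c: 0c undefined. 0c->0: no, c/ccca meet in 0. 0c->1: ok.
ba: 1a undefined. 1a->0: no, c/baaac meet in 1. 1a->1: ok.
bb: 1b undefined. 1b->0: no, baabcb/a meet in 0. 1b->1: no, c/bb meet in 1. Open state 2: 1b->2.
bc: 1c undefined. 1c->0: no, c/ccca meet in 1. 1c->1: no, c/ccca meet in 1. 1c->2: ok.
bbc: 2c undefined. 2c->0: no, cbb/bbccbb meet in 2 with "b" left. 2c->1: no, baabcb/bb meet in 2. 2c->2: ok.
bca: 2a undefined. 2a->0: ok.
cbb: 2b undefined. 2b->0: no, baabcb/ccca meet in 0. 2b->1: ok.
All examples now run through 3 states with every (state, symbol) defined. Accept strings end in {1}, Reject strings end in {0,2}; accept={1}.

states=3 start=0 accept={1} delta: 0a->0 0b->1 0c->1 1a->1 1b->2 1c->2 2a->0 2b->1 2c->2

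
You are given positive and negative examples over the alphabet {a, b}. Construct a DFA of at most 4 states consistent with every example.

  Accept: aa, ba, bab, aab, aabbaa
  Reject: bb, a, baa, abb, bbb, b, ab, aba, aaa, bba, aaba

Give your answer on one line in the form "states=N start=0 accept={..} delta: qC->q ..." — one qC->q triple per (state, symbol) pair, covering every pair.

State merging on the prefix tree: take the shortest (then alphabetical) example prefix whose next move is undefined and point that move at state 0, else 1, else 2, ...; a target is out if some Accept/Reject pair would then sit in one state with the same input left (inseparable). If every existing state is out, open a new one.
a: 0a undefined. 0a->0: no, aa/a meet in 0. Open state 1: 0a->1.
b: 0b undefined. 0b->0: no, aa/baa meet in 1 with "a" left. 0b->1: ok.
aa: 1a undefined. 1a->0: no, aa/aaba meet in 0. 1a->1: no, aa/a meet in 1. Open state 2: 1a->2.
ab: 1b undefined. 1b->0: ok.
aaa: 2a undefined. 2a->0: ok.
aab: 2b undefined. 2b->0: no, bab/bb meet in 0. 2b->1: no, aa/aaba meet in 2. 2b->2: no, aabbaa/a meet in 1. Open state 3: 2b->3.
aaba: 3a undefined. 3a->0: ok.
aabb: 3b undefined. 3b->0: ok.
All examples now run through 4 states with every (state, symbol) defined. Accept strings end in {2,3}, Reject strings end in {0,1}; accept={2,3}.

states=4 start=0 accept={2,3} delta: 0a->1 0b->1 1a->2 1b->0 2a->0 2b->3 3a->0 3b->0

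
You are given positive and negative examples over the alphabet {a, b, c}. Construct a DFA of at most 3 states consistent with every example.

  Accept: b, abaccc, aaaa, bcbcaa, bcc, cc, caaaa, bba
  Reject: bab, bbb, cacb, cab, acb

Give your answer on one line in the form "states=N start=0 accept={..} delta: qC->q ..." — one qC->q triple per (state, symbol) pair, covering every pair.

Grow the machine one transition at a time. Run the examples from 0; the earliest place one falls off (shortest prefix, ties alphabetical) gets sent to the lowest-numbered state that keeps every Accept/Reject pair distinguishable — a pair clashes when both reach the same state with identical unread suffix — and to a fresh state only if none does.
a: 0a undefined. 0a->0: ok.
b: 0b undefined. 0b->0: no, b/bab meet in 0. Open state 1: 0b->1.
c: 0c undefined. 0c->0: no, b/cacb meet in 1. 0c->1: ok.
ba: 1a undefined. 1a->0: no, b/bab meet in 1. 1a->1: ok.
bb: 1b undefined. 1b->0: no, b/bbb meet in 1. 1b->1: no, b/bab meet in 1. Open state 2: 1b->2.
bc: 1c undefined. 1c->0: no, b/cacb meet in 1. 1c->1: ok.
bba: 2a undefined. 2a->0: ok.
bbb: 2b undefined. 2b->0: no, aaaa/bbb meet in 0. 2b->1: no, b/bbb meet in 1. 2b->2: ok.
bcbc: 2c undefined. 2c->0: ok.
All examples now run through 3 states with every (state, symbol) defined. Accept strings end in {0,1}, Reject strings end in {2}; accept={0,1}.

states=3 start=0 accept={0,1} delta: 0a->0 0b->1 0c->1 1a->1 1b->2 1c->1 2a->0 2b->2 2c->0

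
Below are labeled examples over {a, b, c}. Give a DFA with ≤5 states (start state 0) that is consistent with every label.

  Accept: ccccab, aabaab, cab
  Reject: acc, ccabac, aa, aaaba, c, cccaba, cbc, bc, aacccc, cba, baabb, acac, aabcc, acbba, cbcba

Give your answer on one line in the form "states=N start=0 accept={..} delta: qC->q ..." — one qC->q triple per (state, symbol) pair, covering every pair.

states=2 start=0 accept={1} delta: 0a->0 0b->1 0c->0 1a->0 1b->0 1c->0

Grow the machine one transition at a time. Run the examples from 0; the earliest place one falls off (shortest prefix, ties alphabetical) gets sent to the lowest-numbered state that keeps every Accept/Reject pair distinguishable — a pair clashes when both reach the same state with identical unread suffix — and to a fresh state only if none does.
a: 0a undefined. 0a->0: ok.
b: 0b undefined. 0b->0: no, aabaab/aa meet in 0. Open state 1: 0b->1.
c: 0c undefined. 0c->0: ok.
ba: 1a undefined. 1a->0: ok.
bc: 1c undefined. 1c->0: ok.
acbb: 1b undefined. 1b->0: ok.
All examples now run through 2 states with every (state, symbol) defined. Accept strings end in {1}, Reject strings end in {0}; accept={1}.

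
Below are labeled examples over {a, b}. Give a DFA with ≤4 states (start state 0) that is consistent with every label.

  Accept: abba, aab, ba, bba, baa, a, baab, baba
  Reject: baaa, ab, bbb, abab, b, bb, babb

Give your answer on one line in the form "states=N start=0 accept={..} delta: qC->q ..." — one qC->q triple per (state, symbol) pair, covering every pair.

Grow the machine one transition at a time. Run the examples from 0; the earliest place one falls off (shortest prefix, ties alphabetical) gets sent to the lowest-numbered state that keeps every Accept/Reject pair distinguishable — a pair clashes when both reach the same state with identical unread suffix — and to a fresh state only if none does.
a: 0a undefined. 0a->0: no, aab/ab meet in 0 with "b" left. Open state 1: 0a->1.
b: 0b undefined. 0b->0: ok.
aa: 1a undefined. 1a->0: no, aab/bbb meet in 0. 1a->1: no, aab/ab meet in 1 with "b" left. Open state 2: 1a->2.
ab: 1b undefined. 1b->0: ok.
aab: 2b undefined. 2b->0: no, aab/ab meet in 0. 2b->1: ok.
baaa: 2a undefined. 2a->0: ok.
All examples now run through 3 states with every (state, symbol) defined. Accept strings end in {1,2}, Reject strings end in {0}; accept={1,2}.

states=3 start=0 accept={1,2} delta: 0a->1 0b->0 1a->2 1b->0 2a->0 2b->1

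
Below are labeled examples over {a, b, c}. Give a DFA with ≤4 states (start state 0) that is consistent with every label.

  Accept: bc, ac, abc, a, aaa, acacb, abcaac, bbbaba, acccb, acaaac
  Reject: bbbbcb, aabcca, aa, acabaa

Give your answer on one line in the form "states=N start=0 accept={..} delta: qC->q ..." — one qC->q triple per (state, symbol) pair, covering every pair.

states=4 start=0 accept={1,2} delta: 0a->1 0b->0 0c->1 1a->0 1b->0 1c->2 2a->3 2b->1 2c->1 3a->0 3b->0 3c->2

State merging on the prefix tree: take the shortest (then alphabetical) example prefix whose next move is undefined and point that move at state 0, else 1, else 2, ...; a target is out if some Accept/Reject pair would then sit in one state with the same input left (inseparable). If every existing state is out, open a new one.
a: 0a undefined. 0a->0: no, a/aa meet in 0. Open state 1: 0a->1.
b: 0b undefined. 0b->0: ok.
aa: 1a undefined. 1a->0: ok.
ab: 1b undefined. 1b->0: ok.
ac: 1c undefined. 1c->0: no, ac/aa meet in 0. 1c->1: no, acacb/bbbbcb meet in 0 with "cb" left. Open state 2: 1c->2.
bc: 0c undefined. 0c->0: no, bc/bbbbcb meet in 0. 0c->1: ok.
aca: 2a undefined. 2a->0: no, acacb/bbbbcb meet in 0. 2a->1: no, bc/aabcca meet in 1. 2a->2: no, ac/aabcca meet in 2. Open state 3: 2a->3.
acc: 2c undefined. 2c->0: no, acccb/bbbbcb meet in 0. 2c->1: ok.
acaa: 3a undefined. 3a->0: ok.
acab: 3b undefined. 3b->0: ok.
acac: 3c undefined. 3c->0: no, acacb/bbbbcb meet in 0. 3c->1: no, acacb/bbbbcb meet in 0. 3c->2: ok.
acacb: 2b undefined. 2b->0: no, acacb/bbbbcb meet in 0. 2b->1: ok.
All examples now run through 4 states with every (state, symbol) defined. Accept strings end in {1,2}, Reject strings end in {0,3}; accept={1,2}.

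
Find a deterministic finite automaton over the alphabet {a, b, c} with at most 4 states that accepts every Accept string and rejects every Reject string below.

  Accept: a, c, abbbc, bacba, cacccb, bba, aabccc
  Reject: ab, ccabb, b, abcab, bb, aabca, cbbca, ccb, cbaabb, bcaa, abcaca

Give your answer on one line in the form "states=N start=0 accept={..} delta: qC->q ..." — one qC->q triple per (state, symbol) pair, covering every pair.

State merging on the prefix tree: take the shortest (then alphabetical) example prefix whose next move is undefined and point that move at state 0, else 1, else 2, ...; a target is out if some Accept/Reject pair would then sit in one state with the same input left (inseparable). If every existing state is out, open a new one.
a: 0a undefined. 0a->0: ok.
b: 0b undefined. 0b->0: no, a/ab meet in 0. Open state 1: 0b->1.
c: 0c undefined. 0c->0: no, cacccb/ab meet in 1. 0c->1: no, c/ab meet in 1. Open state 2: 0c->2.
ba: 1a undefined. 1a->0: ok.
bb: 1b undefined. 1b->0: no, a/bb meet in 0. 1b->1: ok.
bc: 1c undefined. 1c->0: no, a/aabca meet in 0. 1c->1: no, a/aabca meet in 0. 1c->2: ok.
ca: 2a undefined. 2a->0: no, a/aabca meet in 0. 2a->1: no, a/bcaa meet in 0. 2a->2: no, c/aabca meet in 2. Open state 3: 2a->3.
cb: 2b undefined. 2b->0: ok.
cc: 2c undefined. 2c->0: ok.
cac: 3c undefined. 3c->0: no, a/abcaca meet in 0. 3c->1: no, a/abcaca meet in 0. 3c->2: ok.
bcaa: 3a undefined. 3a->0: no, a/bcaa meet in 0. 3a->1: ok.
abcab: 3b undefined. 3b->0: no, a/abcab meet in 0. 3b->1: ok.
All examples now run through 4 states with every (state, symbol) defined. Accept strings end in {0,2}, Reject strings end in {1,3}; accept={0,2}.

states=4 start=0 accept={0,2} delta: 0a->0 0b->1 0c->2 1a->0 1b->1 1c->2 2a->3 2b->0 2c->0 3a->1 3b->1 3c->2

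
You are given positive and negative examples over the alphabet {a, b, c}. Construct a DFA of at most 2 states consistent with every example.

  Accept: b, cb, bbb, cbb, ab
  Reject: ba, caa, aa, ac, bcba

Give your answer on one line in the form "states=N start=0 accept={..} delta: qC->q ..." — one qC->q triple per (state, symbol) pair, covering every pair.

Grow the machine one transition at a time. Run the examples from 0; the earliest place one falls off (shortest prefix, ties alphabetical) gets sent to the lowest-numbered state that keeps every Accept/Reject pair distinguishable — a pair clashes when both reach the same state with identical unread suffix — and to a fresh state only if none does.
a: 0a undefined. 0a->0: ok.
b: 0b undefined. 0b->0: no, b/ba meet in 0. Open state 1: 0b->1.
c: 0c undefined. 0c->0: ok.
ba: 1a undefined. 1a->0: ok.
bb: 1b undefined. 1b->0: no, cbb/ba meet in 0. 1b->1: ok.
bc: 1c undefined. 1c->0: ok.
All examples now run through 2 states with every (state, symbol) defined. Accept strings end in {1}, Reject strings end in {0}; accept={1}.

states=2 start=0 accept={1} delta: 0a->0 0b->1 0c->0 1a->0 1b->1 1c->0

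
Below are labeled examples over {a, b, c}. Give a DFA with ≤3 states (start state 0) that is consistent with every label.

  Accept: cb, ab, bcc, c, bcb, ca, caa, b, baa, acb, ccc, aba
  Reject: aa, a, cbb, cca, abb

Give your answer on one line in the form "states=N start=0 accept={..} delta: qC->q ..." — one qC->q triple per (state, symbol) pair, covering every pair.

states=3 start=0 accept={1,2} delta: 0a->0 0b->1 0c->2 1a->1 1b->0 1c->0 2a->1 2b->1 2c->0

Grow the machine one transition at a time. Run the examples from 0; the earliest place one falls off (shortest prefix, ties alphabetical) gets sent to the lowest-numbered state that keeps every Accept/Reject pair distinguishable — a pair clashes when both reach the same state with identical unread suffix — and to a fresh state only if none does.
a: 0a undefined. 0a->0: ok.
b: 0b undefined. 0b->0: no, ab/aa meet in 0. Open state 1: 0b->1.
c: 0c undefined. 0c->0: no, c/aa meet in 0. 0c->1: no, cb/abb meet in 1 with "b" left. Open state 2: 0c->2.
ba: 1a undefined. 1a->0: no, baa/aa meet in 0. 1a->1: ok.
bc: 1c undefined. 1c->0: ok.
ca: 2a undefined. 2a->0: no, ca/aa meet in 0. 2a->1: ok.
cb: 2b undefined. 2b->0: no, cb/aa meet in 0. 2b->1: ok.
cc: 2c undefined. 2c->0: ok.
abb: 1b undefined. 1b->0: ok.
All examples now run through 3 states with every (state, symbol) defined. Accept strings end in {1,2}, Reject strings end in {0}; accept={1,2}.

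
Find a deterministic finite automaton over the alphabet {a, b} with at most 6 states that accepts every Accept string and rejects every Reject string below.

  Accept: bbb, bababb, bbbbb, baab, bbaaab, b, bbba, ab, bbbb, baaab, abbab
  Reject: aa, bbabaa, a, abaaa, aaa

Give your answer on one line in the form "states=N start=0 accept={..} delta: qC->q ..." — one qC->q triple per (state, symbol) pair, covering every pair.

states=4 start=0 accept={1,2,3} delta: 0a->0 0b->1 1a->0 1b->2 2a->0 2b->3 3a->1 3b->1

Grow the machine one transition at a time. Run the examples from 0; the earliest place one falls off (shortest prefix, ties alphabetical) gets sent to the lowest-numbered state that keeps every Accept/Reject pair distinguishable — a pair clashes when both reach the same state with identical unread suffix — and to a fresh state only if none does.
a: 0a undefined. 0a->0: ok.
b: 0b undefined. 0b->0: no, bbb/aa meet in 0. Open state 1: 0b->1.
ba: 1a undefined. 1a->0: ok.
bb: 1b undefined. 1b->0: no, bababb/aa meet in 0. 1b->1: no, bbba/aa meet in 0. Open state 2: 1b->2.
bba: 2a undefined. 2a->0: ok.
bbb: 2b undefined. 2b->0: no, bbb/aa meet in 0. 2b->1: no, bbba/aa meet in 0. 2b->2: no, bbba/aa meet in 0. Open state 3: 2b->3.
bbba: 3a undefined. 3a->0: no, bbba/aa meet in 0. 3a->1: ok.
bbbb: 3b undefined. 3b->0: no, bbbb/aa meet in 0. 3b->1: ok.
All examples now run through 4 states with every (state, symbol) defined. Accept strings end in {1,2,3}, Reject strings end in {0}; accept={1,2,3}.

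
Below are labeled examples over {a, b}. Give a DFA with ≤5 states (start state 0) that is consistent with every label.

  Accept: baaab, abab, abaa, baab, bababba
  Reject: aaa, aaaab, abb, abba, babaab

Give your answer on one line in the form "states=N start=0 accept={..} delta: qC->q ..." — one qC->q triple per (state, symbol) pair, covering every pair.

states=4 start=0 accept={2,3} delta: 0a->0 0b->1 1a->2 1b->0 2a->2 2b->3 3a->3 3b->0

Fold the examples into a partial DFA from state 0: repeatedly fix the first undefined (state, symbol) met by the shortest-then-alphabetical prefix, trying targets in increasing order and rejecting any under which an Accept and a Reject string meet in one state with the same remainder; add a state when all current targets are rejected. Accepting states are where Accept strings end.
a: 0a undefined. 0a->0: ok.
b: 0b undefined. 0b->0: no, baaab/aaa meet in 0. Open state 1: 0b->1.
ba: 1a undefined. 1a->0: no, baaab/aaaab meet in 1. 1a->1: no, baaab/abb meet in 1 with "b" left. Open state 2: 1a->2.
abb: 1b undefined. 1b->0: ok.
baa: 2a undefined. 2a->0: no, baaab/aaaab meet in 1. 2a->1: no, abaa/aaaab meet in 1. 2a->2: ok.
bab: 2b undefined. 2b->0: no, baaab/aaa meet in 0. 2b->1: no, baaab/aaaab meet in 1. 2b->2: no, baaab/babaab meet in 2. Open state 3: 2b->3.
baba: 3a undefined. 3a->0: no, bababba/aaa meet in 0. 3a->1: no, baaab/babaab meet in 3. 3a->2: no, baaab/babaab meet in 3. 3a->3: ok.
babab: 3b undefined. 3b->0: ok.
All examples now run through 4 states with every (state, symbol) defined. Accept strings end in {2,3}, Reject strings end in {0,1}; accept={2,3}.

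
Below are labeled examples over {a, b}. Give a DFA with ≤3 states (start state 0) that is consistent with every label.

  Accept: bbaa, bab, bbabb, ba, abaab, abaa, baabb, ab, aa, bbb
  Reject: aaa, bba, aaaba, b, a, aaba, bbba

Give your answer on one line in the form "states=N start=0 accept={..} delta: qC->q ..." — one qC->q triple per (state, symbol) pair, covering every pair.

states=3 start=0 accept={0,2} delta: 0a->1 0b->1 1a->2 1b->2 2a->1 2b->0

Fold the examples into a partial DFA from state 0: repeatedly fix the first undefined (state, symbol) met by the shortest-then-alphabetical prefix, trying targets in increasing order and rejecting any under which an Accept and a Reject string meet in one state with the same remainder; add a state when all current targets are rejected. Accepting states are where Accept strings end.
a: 0a undefined. 0a->0: no, ba/aaaba meet in 0 with "ba" left. Open state 1: 0a->1.
b: 0b undefined. 0b->0: no, ba/bba meet in 1. 0b->1: ok.
aa: 1a undefined. 1a->0: no, bab/aaa meet in 1. 1a->1: no, ba/aaa meet in 1. Open state 2: 1a->2.
ab: 1b undefined. 1b->0: no, bbaa/bbba meet in 2. 1b->1: no, bbaa/aaa meet in 2 with "a" left. 1b->2: ok.
aaa: 2a undefined. 2a->0: no, bbaa/b meet in 1. 2a->1: ok.
aab: 2b undefined. 2b->0: ok.
All examples now run through 3 states with every (state, symbol) defined. Accept strings end in {0,2}, Reject strings end in {1}; accept={0,2}.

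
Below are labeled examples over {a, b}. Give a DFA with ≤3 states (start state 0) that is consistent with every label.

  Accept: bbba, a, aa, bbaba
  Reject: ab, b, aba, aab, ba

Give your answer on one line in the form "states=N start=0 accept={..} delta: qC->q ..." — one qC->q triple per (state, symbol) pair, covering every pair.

State merging on the prefix tree: take the shortest (then alphabetical) example prefix whose next move is undefined and point that move at state 0, else 1, else 2, ...; a target is out if some Accept/Reject pair would then sit in one state with the same input left (inseparable). If every existing state is out, open a new one.
a: 0a undefined. 0a->0: ok.
b: 0b undefined. 0b->0: no, bbba/ab meet in 0. Open state 1: 0b->1.
ba: 1a undefined. 1a->0: no, a/aba meet in 0. 1a->1: ok.
bb: 1b undefined. 1b->0: no, bbba/ab meet in 1. 1b->1: no, bbba/ab meet in 1. Open state 2: 1b->2.
bba: 2a undefined. 2a->0: no, bbaba/ab meet in 1. 2a->1: no, bbaba/ab meet in 1. 2a->2: ok.
bbb: 2b undefined. 2b->0: ok.
All examples now run through 3 states with every (state, symbol) defined. Accept strings end in {0}, Reject strings end in {1}; accept={0}.

states=3 start=0 accept={0} delta: 0a->0 0b->1 1a->1 1b->2 2a->2 2b->0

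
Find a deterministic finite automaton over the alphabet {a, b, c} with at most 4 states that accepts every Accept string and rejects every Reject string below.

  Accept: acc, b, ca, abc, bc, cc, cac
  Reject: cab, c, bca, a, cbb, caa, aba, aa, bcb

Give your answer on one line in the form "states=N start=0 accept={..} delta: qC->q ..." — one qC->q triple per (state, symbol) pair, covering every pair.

states=3 start=0 accept={1} delta: 0a->0 0b->1 0c->2 1a->0 1b->0 1c->1 2a->1 2b->1 2c->1

State merging on the prefix tree: take the shortest (then alphabetical) example prefix whose next move is undefined and point that move at state 0, else 1, else 2, ...; a target is out if some Accept/Reject pair would then sit in one state with the same input left (inseparable). If every existing state is out, open a new one.
a: 0a undefined. 0a->0: ok.
b: 0b undefined. 0b->0: no, b/a meet in 0. Open state 1: 0b->1.
c: 0c undefined. 0c->0: no, acc/c meet in 0. 0c->1: no, b/c meet in 1. Open state 2: 0c->2.
bc: 1c undefined. 1c->0: no, b/bcb meet in 1. 1c->1: ok.
ca: 2a undefined. 2a->0: no, b/cab meet in 1. 2a->1: ok.
cb: 2b undefined. 2b->0: no, b/cbb meet in 1. 2b->1: ok.
cc: 2c undefined. 2c->0: no, acc/a meet in 0. 2c->1: ok.
aba: 1a undefined. 1a->0: ok.
bcb: 1b undefined. 1b->0: ok.
All examples now run through 3 states with every (state, symbol) defined. Accept strings end in {1}, Reject strings end in {0,2}; accept={1}.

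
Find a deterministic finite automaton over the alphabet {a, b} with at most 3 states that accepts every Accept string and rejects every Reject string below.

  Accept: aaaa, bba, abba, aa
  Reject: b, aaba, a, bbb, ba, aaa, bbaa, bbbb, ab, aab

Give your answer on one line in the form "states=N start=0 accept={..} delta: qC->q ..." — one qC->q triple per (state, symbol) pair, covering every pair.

Fold the examples into a partial DFA from state 0: repeatedly fix the first undefined (state, symbol) met by the shortest-then-alphabetical prefix, trying targets in increasing order and rejecting any under which an Accept and a Reject string meet in one state with the same remainder; add a state when all current targets are rejected. Accepting states are where Accept strings end.
a: 0a undefined. 0a->0: no, aaaa/a meet in 0. Open state 1: 0a->1.
b: 0b undefined. 0b->0: no, bba/a meet in 1. 0b->1: no, aa/ba meet in 1 with "a" left. Open state 2: 0b->2.
aa: 1a undefined. 1a->0: ok.
ab: 1b undefined. 1b->0: no, aaaa/ab meet in 0. 1b->1: ok.
ba: 2a undefined. 2a->0: no, aaaa/aaba meet in 0. 2a->1: ok.
bb: 2b undefined. 2b->0: no, aaaa/bbaa meet in 0. 2b->1: ok.
All examples now run through 3 states with every (state, symbol) defined. Accept strings end in {0}, Reject strings end in {1,2}; accept={0}.

states=3 start=0 accept={0} delta: 0a->1 0b->2 1a->0 1b->1 2a->1 2b->1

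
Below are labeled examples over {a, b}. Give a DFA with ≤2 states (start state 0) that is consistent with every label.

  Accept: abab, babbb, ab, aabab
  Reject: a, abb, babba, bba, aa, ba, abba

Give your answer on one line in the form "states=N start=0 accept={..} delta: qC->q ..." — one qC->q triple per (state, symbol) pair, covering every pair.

Fold the examples into a partial DFA from state 0: repeatedly fix the first undefined (state, symbol) met by the shortest-then-alphabetical prefix, trying targets in increasing order and rejecting any under which an Accept and a Reject string meet in one state with the same remainder; add a state when all current targets are rejected. Accepting states are where Accept strings end.
a: 0a undefined. 0a->0: ok.
b: 0b undefined. 0b->0: no, abab/a meet in 0. Open state 1: 0b->1.
ba: 1a undefined. 1a->0: ok.
bb: 1b undefined. 1b->0: ok.
All examples now run through 2 states with every (state, symbol) defined. Accept strings end in {1}, Reject strings end in {0}; accept={1}.

states=2 start=0 accept={1} delta: 0a->0 0b->1 1a->0 1b->0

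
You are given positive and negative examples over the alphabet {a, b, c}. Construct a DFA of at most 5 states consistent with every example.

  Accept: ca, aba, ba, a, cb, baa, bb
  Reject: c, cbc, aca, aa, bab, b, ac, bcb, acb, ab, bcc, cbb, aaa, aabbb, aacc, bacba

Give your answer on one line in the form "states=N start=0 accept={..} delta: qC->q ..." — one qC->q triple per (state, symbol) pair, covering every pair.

states=5 start=0 accept={1,4} delta: 0a->1 0b->2 0c->2 1a->3 1b->0 1c->3 2a->4 2b->1 2c->0 3a->0 3b->2 3c->0 4a->1 4b->0 4c->2

Fold the examples into a partial DFA from state 0: repeatedly fix the first undefined (state, symbol) met by the shortest-then-alphabetical prefix, trying targets in increasing order and rejecting any under which an Accept and a Reject string meet in one state with the same remainder; add a state when all current targets are rejected. Accepting states are where Accept strings end.
a: 0a undefined. 0a->0: no, ca/aca meet in 0 with "ca" left. Open state 1: 0a->1.
b: 0b undefined. 0b->0: no, cb/bcb meet in 0 with "cb" left. 0b->1: no, ba/aa meet in 1 with "a" left. Open state 2: 0b->2.
c: 0c undefined. 0c->0: no, cb/b meet in 2. 0c->1: no, ca/aa meet in 1 with "a" left. 0c->2: ok.
aa: 1a undefined. 1a->0: no, a/aaa meet in 1. 1a->1: no, a/aa meet in 1. 1a->2: no, ca/aaa meet in 2 with "a" left. Open state 3: 1a->3.
ab: 1b undefined. 1b->0: ok.
ac: 1c undefined. 1c->0: no, aba/aca meet in 1. 1c->1: no, aba/ac meet in 1. 1c->2: no, ca/aca meet in 2 with "a" left. 1c->3: ok.
ba: 2a undefined. 2a->0: no, ca/ab meet in 0. 2a->1: no, baa/aa meet in 3. 2a->2: no, ca/c meet in 2. 2a->3: no, ca/aa meet in 3. Open state 4: 2a->4.
bb: 2b undefined. 2b->0: no, cb/ab meet in 0. 2b->1: ok.
bc: 2c undefined. 2c->0: ok.
aaa: 3a undefined. 3a->0: ok.
aab: 3b undefined. 3b->0: no, aba/aabbb meet in 1. 3b->1: no, aba/acb meet in 1. 3b->2: ok.
aac: 3c undefined. 3c->0: ok.
baa: 4a undefined. 4a->0: no, baa/aca meet in 0. 4a->1: ok.
bab: 4b undefined. 4b->0: ok.
bac: 4c undefined. 4c->0: no, ca/bacba meet in 4. 4c->1: no, aba/bacba meet in 1. 4c->2: ok.
All examples now run through 5 states with every (state, symbol) defined. Accept strings end in {1,4}, Reject strings end in {0,2,3}; accept={1,4}.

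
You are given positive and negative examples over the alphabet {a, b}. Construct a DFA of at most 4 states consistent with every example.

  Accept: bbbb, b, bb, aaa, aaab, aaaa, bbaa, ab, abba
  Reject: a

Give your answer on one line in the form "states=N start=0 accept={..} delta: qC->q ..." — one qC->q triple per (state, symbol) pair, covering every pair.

states=3 start=0 accept={0,2} delta: 0a->1 0b->0 1a->2 1b->2 2a->2 2b->2

Fold the examples into a partial DFA from state 0: repeatedly fix the first undefined (state, symbol) met by the shortest-then-alphabetical prefix, trying targets in increasing order and rejecting any under which an Accept and a Reject string meet in one state with the same remainder; add a state when all current targets are rejected. Accepting states are where Accept strings end.
a: 0a undefined. 0a->0: no, aaa/a meet in 0. Open state 1: 0a->1.
b: 0b undefined. 0b->0: ok.
aa: 1a undefined. 1a->0: no, aaa/a meet in 1. 1a->1: no, aaa/a meet in 1. Open state 2: 1a->2.
ab: 1b undefined. 1b->0: no, abba/a meet in 1. 1b->1: no, ab/a meet in 1. 1b->2: ok.
aaa: 2a undefined. 2a->0: no, aaaa/a meet in 1. 2a->1: no, aaa/a meet in 1. 2a->2: ok.
abb: 2b undefined. 2b->0: no, abba/a meet in 1. 2b->1: no, aaab/a meet in 1. 2b->2: ok.
All examples now run through 3 states with every (state, symbol) defined. Accept strings end in {0,2}, Reject strings end in {1}; accept={0,2}.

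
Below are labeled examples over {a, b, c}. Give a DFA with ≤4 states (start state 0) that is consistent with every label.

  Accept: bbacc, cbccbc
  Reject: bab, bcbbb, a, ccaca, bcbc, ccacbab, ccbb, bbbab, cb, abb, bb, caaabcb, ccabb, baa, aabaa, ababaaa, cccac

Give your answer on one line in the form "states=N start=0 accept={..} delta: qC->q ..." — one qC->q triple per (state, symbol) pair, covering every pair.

states=3 start=0 accept={2} delta: 0a->0 0b->0 0c->1 1a->0 1b->0 1c->2 2a->0 2b->1 2c->0

Fold the examples into a partial DFA from state 0: repeatedly fix the first undefined (state, symbol) met by the shortest-then-alphabetical prefix, trying targets in increasing order and rejecting any under which an Accept and a Reject string meet in one state with the same remainder; add a state when all current targets are rejected. Accepting states are where Accept strings end.
a: 0a undefined. 0a->0: ok.
b: 0b undefined. 0b->0: ok.
c: 0c undefined. 0c->0: no, bbacc/bab meet in 0. Open state 1: 0c->1.
ca: 1a undefined. 1a->0: ok.
cb: 1b undefined. 1b->0: ok.
cc: 1c undefined. 1c->0: no, bbacc/bab meet in 0. 1c->1: no, bbacc/bcbc meet in 1. Open state 2: 1c->2.
cca: 2a undefined. 2a->0: ok.
ccb: 2b undefined. 2b->0: no, cbccbc/bcbc meet in 1. 2b->1: ok.
ccc: 2c undefined. 2c->0: ok.
All examples now run through 3 states with every (state, symbol) defined. Accept strings end in {2}, Reject strings end in {0,1}; accept={2}.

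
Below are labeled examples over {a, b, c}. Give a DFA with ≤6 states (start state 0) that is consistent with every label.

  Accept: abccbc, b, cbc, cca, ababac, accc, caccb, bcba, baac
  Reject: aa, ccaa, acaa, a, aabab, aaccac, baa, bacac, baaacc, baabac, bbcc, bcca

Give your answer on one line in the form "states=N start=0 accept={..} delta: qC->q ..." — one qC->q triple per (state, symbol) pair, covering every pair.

State merging on the prefix tree: take the shortest (then alphabetical) example prefix whose next move is undefined and point that move at state 0, else 1, else 2, ...; a target is out if some Accept/Reject pair would then sit in one state with the same input left (inseparable). If every existing state is out, open a new one.
a: 0a undefined. 0a->0: ok.
b: 0b undefined. 0b->0: no, b/aa meet in 0. Open state 1: 0b->1.
c: 0c undefined. 0c->0: no, cca/aa meet in 0. 0c->1: ok.
ba: 1a undefined. 1a->0: no, b/aabab meet in 1. 1a->1: no, b/acaa meet in 1. Open state 2: 1a->2.
bb: 1b undefined. 1b->0: ok.
bc: 1c undefined. 1c->0: no, abccbc/aaccac meet in 1. 1c->1: no, abccbc/bbcc meet in 1. 1c->2: no, cca/acaa meet in 2 with "a" left. Open state 3: 1c->3.
baa: 2a undefined. 2a->0: ok.
bac: 2c undefined. 2c->0: no, b/bacac meet in 1. 2c->1: no, b/bacac meet in 1. 2c->2: no, b/bacac meet in 1. 2c->3: ok.
bcb: 3b undefined. 3b->0: no, bcba/aa meet in 0. 3b->1: ok.
bcc: 3c undefined. 3c->0: no, abccbc/baaacc meet in 3. 3c->1: no, caccb/aa meet in 0. 3c->2: no, caccb/aabab meet in 2 with "b" left. 3c->3: no, abccbc/baaacc meet in 3. Open state 4: 3c->4.
cca: 3a undefined. 3a->0: no, b/aaccac meet in 1. 3a->1: no, bcba/ccaa meet in 2. 3a->2: ok.
abab: 2b undefined. 2b->0: ok.
bcca: 4a undefined. 4a->0: ok.
abccb: 4b undefined. 4b->0: no, caccb/aa meet in 0. 4b->1: no, abccbc/aaccac meet in 3. 4b->2: no, abccbc/aaccac meet in 3. 4b->3: no, caccb/aaccac meet in 3. 4b->4: ok.
abccbc: 4c undefined. 4c->0: no, abccbc/aa meet in 0. 4c->1: ok.
All examples now run through 5 states with every (state, symbol) defined. Accept strings end in {1,2,4}, Reject strings end in {0,3}; accept={1,2,4}.

states=5 start=0 accept={1,2,4} delta: 0a->0 0b->1 0c->1 1a->2 1b->0 1c->3 2a->0 2b->0 2c->3 3a->2 3b->1 3c->4 4a->0 4b->4 4c->1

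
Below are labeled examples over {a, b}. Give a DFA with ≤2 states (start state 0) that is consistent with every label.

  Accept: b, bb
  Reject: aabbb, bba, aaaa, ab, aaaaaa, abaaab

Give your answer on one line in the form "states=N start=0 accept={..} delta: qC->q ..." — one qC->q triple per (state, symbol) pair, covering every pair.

State merging on the prefix tree: take the shortest (then alphabetical) example prefix whose next move is undefined and point that move at state 0, else 1, else 2, ...; a target is out if some Accept/Reject pair would then sit in one state with the same input left (inseparable). If every existing state is out, open a new one.
a: 0a undefined. 0a->0: no, b/ab meet in 0 with "b" left. Open state 1: 0a->1.
b: 0b undefined. 0b->0: ok.
aa: 1a undefined. 1a->0: no, b/aabbb meet in 0. 1a->1: ok.
ab: 1b undefined. 1b->0: no, b/aabbb meet in 0. 1b->1: ok.
All examples now run through 2 states with every (state, symbol) defined. Accept strings end in {0}, Reject strings end in {1}; accept={0}.

states=2 start=0 accept={0} delta: 0a->1 0b->0 1a->1 1b->1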